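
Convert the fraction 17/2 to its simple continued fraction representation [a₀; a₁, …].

[8; 2]

17 ÷ 2 → quotient 8, remainder 1
2 ÷ 1 → quotient 2, remainder 0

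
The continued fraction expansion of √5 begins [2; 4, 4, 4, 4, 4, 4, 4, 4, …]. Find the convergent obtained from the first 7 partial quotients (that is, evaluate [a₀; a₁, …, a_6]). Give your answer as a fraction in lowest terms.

12238/5473

a_0 = 2: 2/1
a_1 = 4: 9/4
a_2 = 4: 38/17
a_3 = 4: 161/72
a_4 = 4: 682/305
a_5 = 4: 2889/1292
a_6 = 4: 12238/5473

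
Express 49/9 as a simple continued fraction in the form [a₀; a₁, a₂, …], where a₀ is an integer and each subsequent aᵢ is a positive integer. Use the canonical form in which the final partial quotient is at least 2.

49 = 5·9 + 4, so a_0 = 5
9 = 2·4 + 1, so a_1 = 2
4 = 4·1 + 0, so a_2 = 4

[5; 2, 4]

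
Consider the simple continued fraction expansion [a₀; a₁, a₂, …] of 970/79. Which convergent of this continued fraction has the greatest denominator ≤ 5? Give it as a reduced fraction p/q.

49/4

a_0 = 12: 12/1  (≤ bound)
a_1 = 3: 37/3  (≤ bound)
a_2 = 1: 49/4  (≤ bound)
a_3 = 1: 86/7  (> 5, stop)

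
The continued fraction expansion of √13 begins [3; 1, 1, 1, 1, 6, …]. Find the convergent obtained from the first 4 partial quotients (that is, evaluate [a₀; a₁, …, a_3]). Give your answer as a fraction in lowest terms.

11/3

Start with 1.
1 + 1/(1/1) = 1 + 1/1 = 2/1
1 + 1/(2/1) = 1 + 1/2 = 3/2
3 + 1/(3/2) = 3 + 2/3 = 11/3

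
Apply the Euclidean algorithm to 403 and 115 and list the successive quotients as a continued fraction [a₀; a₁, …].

Repeatedly divide and take the remainder:
403 ÷ 115 → quotient 3, remainder 58
115 ÷ 58 → quotient 1, remainder 57
58 ÷ 57 → quotient 1, remainder 1
57 ÷ 1 → quotient 57, remainder 0

[3; 1, 1, 57]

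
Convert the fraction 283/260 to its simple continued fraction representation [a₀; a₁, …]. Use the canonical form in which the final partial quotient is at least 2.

283 ÷ 260 → quotient 1, remainder 23
260 ÷ 23 → quotient 11, remainder 7
23 ÷ 7 → quotient 3, remainder 2
7 ÷ 2 → quotient 3, remainder 1
2 ÷ 1 → quotient 2, remainder 0

[1; 11, 3, 3, 2]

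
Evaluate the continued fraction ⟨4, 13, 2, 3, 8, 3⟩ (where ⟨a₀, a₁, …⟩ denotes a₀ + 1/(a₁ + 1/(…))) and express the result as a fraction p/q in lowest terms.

a_0 = 4: 4/1
a_1 = 13: 53/13
a_2 = 2: 110/27
a_3 = 3: 383/94
a_4 = 8: 3174/779
a_5 = 3: 9905/2431

9905/2431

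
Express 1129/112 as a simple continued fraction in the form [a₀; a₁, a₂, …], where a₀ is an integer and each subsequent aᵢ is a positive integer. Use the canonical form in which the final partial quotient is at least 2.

[10; 12, 2, 4]

1129 ÷ 112 → quotient 10, remainder 9
112 ÷ 9 → quotient 12, remainder 4
9 ÷ 4 → quotient 2, remainder 1
4 ÷ 1 → quotient 4, remainder 0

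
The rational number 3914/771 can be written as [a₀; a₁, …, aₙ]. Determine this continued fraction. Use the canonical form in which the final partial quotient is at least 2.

3914 = 5·771 + 59, so a_0 = 5
771 = 13·59 + 4, so a_1 = 13
59 = 14·4 + 3, so a_2 = 14
4 = 1·3 + 1, so a_3 = 1
3 = 3·1 + 0, so a_4 = 3

[5; 13, 14, 1, 3]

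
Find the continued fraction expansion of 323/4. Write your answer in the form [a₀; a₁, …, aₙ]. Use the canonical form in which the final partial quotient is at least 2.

[80; 1, 3]

⌊323/4⌋ = 80, remainder 3
⌊4/3⌋ = 1, remainder 1
⌊3/1⌋ = 3, remainder 0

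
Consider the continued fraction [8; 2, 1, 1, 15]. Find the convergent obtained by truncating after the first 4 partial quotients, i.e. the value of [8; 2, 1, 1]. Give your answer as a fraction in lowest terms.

Build up convergents one term at a time:
a_0 = 8: 8/1
a_1 = 2: 17/2
a_2 = 1: 25/3
a_3 = 1: 42/5

42/5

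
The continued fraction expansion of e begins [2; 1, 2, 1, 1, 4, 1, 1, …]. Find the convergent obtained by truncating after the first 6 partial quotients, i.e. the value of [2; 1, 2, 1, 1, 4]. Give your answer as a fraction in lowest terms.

Start with 4.
1 + 1/(4/1) = 1 + 1/4 = 5/4
1 + 1/(5/4) = 1 + 4/5 = 9/5
2 + 1/(9/5) = 2 + 5/9 = 23/9
1 + 1/(23/9) = 1 + 9/23 = 32/23
2 + 1/(32/23) = 2 + 23/32 = 87/32

87/32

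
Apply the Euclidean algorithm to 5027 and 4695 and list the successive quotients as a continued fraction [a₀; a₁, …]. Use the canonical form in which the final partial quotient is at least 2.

Apply division with remainder until the remainder is 0:
⌊5027/4695⌋ = 1, remainder 332
⌊4695/332⌋ = 14, remainder 47
⌊332/47⌋ = 7, remainder 3
⌊47/3⌋ = 15, remainder 2
⌊3/2⌋ = 1, remainder 1
⌊2/1⌋ = 2, remainder 0

[1; 14, 7, 15, 1, 2]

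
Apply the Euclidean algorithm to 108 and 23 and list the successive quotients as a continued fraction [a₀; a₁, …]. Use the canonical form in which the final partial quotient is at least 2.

[4; 1, 2, 3, 2]

Repeatedly divide and take the remainder:
108 ÷ 23 → quotient 4, remainder 16
23 ÷ 16 → quotient 1, remainder 7
16 ÷ 7 → quotient 2, remainder 2
7 ÷ 2 → quotient 3, remainder 1
2 ÷ 1 → quotient 2, remainder 0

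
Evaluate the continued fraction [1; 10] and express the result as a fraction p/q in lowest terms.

11/10

Compute successive convergents:
a_0 = 1: 1/1
a_1 = 10: 11/10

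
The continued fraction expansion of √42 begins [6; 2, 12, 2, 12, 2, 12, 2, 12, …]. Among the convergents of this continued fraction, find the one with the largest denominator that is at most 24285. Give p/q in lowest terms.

109194/16849

a_0 = 6: 6/1  (≤ bound)
a_1 = 2: 13/2  (≤ bound)
a_2 = 12: 162/25  (≤ bound)
a_3 = 2: 337/52  (≤ bound)
a_4 = 12: 4206/649  (≤ bound)
a_5 = 2: 8749/1350  (≤ bound)
a_6 = 12: 109194/16849  (≤ bound)
a_7 = 2: 227137/35048  (> 24285, stop)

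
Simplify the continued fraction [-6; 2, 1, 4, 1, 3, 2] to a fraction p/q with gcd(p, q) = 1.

a_0 = -6: -6/1
a_1 = 2: -11/2
a_2 = 1: -17/3
a_3 = 4: -79/14
a_4 = 1: -96/17
a_5 = 3: -367/65
a_6 = 2: -830/147

-830/147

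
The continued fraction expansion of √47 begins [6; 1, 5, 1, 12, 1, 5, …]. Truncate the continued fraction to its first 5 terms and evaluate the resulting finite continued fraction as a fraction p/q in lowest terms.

617/90

a_0 = 6: 6/1
a_1 = 1: 7/1
a_2 = 5: 41/6
a_3 = 1: 48/7
a_4 = 12: 617/90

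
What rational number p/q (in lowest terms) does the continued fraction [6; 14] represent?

85/14

Use the convergent recurrence hₖ = aₖ·hₖ₋₁ + hₖ₋₂ (and likewise for the denominators kₖ):
a_0 = 6: 6/1
a_1 = 14: 85/14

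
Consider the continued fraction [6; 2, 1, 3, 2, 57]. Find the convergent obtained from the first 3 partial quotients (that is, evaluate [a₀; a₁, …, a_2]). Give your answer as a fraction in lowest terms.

Collapse the nested fraction from the inside out:
Start with 1.
2 + 1/(1/1) = 2 + 1/1 = 3/1
6 + 1/(3/1) = 6 + 1/3 = 19/3

19/3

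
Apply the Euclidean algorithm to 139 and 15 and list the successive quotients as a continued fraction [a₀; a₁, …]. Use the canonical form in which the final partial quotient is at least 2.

⌊139/15⌋ = 9, remainder 4
⌊15/4⌋ = 3, remainder 3
⌊4/3⌋ = 1, remainder 1
⌊3/1⌋ = 3, remainder 0

[9; 3, 1, 3]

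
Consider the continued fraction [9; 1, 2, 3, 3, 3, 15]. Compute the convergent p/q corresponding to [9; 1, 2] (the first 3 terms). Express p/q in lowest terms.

Collapse the nested fraction from the inside out:
Start with 2.
1 + 1/(2/1) = 1 + 1/2 = 3/2
9 + 1/(3/2) = 9 + 2/3 = 29/3

29/3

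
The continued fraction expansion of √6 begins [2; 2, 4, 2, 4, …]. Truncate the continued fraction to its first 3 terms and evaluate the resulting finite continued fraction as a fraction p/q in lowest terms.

Start with 4.
2 + 1/(4/1) = 2 + 1/4 = 9/4
2 + 1/(9/4) = 2 + 4/9 = 22/9

22/9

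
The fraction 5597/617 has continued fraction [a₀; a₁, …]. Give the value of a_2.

44

5597 ÷ 617 → quotient 9, remainder 44
617 ÷ 44 → quotient 14, remainder 1
44 ÷ 1 → quotient 44, remainder 0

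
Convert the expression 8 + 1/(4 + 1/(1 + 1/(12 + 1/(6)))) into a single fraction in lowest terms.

a_0 = 8: 8/1
a_1 = 4: 33/4
a_2 = 1: 41/5
a_3 = 12: 525/64
a_4 = 6: 3191/389

3191/389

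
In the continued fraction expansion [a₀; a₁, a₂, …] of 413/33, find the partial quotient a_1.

1

413 = 12·33 + 17, so a_0 = 12
33 = 1·17 + 16, so a_1 = 1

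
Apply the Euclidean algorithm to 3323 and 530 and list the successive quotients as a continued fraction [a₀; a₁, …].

Apply division with remainder until the remainder is 0:
⌊3323/530⌋ = 6, remainder 143
⌊530/143⌋ = 3, remainder 101
⌊143/101⌋ = 1, remainder 42
⌊101/42⌋ = 2, remainder 17
⌊42/17⌋ = 2, remainder 8
⌊17/8⌋ = 2, remainder 1
⌊8/1⌋ = 8, remainder 0

[6; 3, 1, 2, 2, 2, 8]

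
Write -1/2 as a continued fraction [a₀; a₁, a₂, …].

Repeatedly divide and take the remainder:
-1 = -1·2 + 1, so a_0 = -1
2 = 2·1 + 0, so a_1 = 2

[-1; 2]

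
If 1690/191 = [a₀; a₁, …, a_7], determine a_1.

1

Run the Euclidean algorithm, recording each quotient:
⌊1690/191⌋ = 8, remainder 162
⌊191/162⌋ = 1, remainder 29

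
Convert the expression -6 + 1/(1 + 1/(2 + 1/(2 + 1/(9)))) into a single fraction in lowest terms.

-349/66

a_0 = -6: -6/1
a_1 = 1: -5/1
a_2 = 2: -16/3
a_3 = 2: -37/7
a_4 = 9: -349/66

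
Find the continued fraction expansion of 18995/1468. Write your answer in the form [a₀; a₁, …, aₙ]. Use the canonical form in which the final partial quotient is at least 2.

[12; 1, 15, 2, 44]

18995 = 12·1468 + 1379, so a_0 = 12
1468 = 1·1379 + 89, so a_1 = 1
1379 = 15·89 + 44, so a_2 = 15
89 = 2·44 + 1, so a_3 = 2
44 = 44·1 + 0, so a_4 = 44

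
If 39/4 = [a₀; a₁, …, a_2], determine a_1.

39 = 9·4 + 3, so a_0 = 9
4 = 1·3 + 1, so a_1 = 1

1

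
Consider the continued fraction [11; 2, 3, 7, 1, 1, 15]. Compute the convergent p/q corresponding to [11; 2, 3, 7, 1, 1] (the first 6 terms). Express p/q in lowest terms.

Collapse the nested fraction from the inside out:
Start with 1.
1 + 1/(1/1) = 1 + 1/1 = 2/1
7 + 1/(2/1) = 7 + 1/2 = 15/2
3 + 1/(15/2) = 3 + 2/15 = 47/15
2 + 1/(47/15) = 2 + 15/47 = 109/47
11 + 1/(109/47) = 11 + 47/109 = 1246/109

1246/109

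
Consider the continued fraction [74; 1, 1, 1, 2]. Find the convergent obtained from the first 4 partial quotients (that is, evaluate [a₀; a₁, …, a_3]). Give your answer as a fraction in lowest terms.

224/3

a_0 = 74: 74/1
a_1 = 1: 75/1
a_2 = 1: 149/2
a_3 = 1: 224/3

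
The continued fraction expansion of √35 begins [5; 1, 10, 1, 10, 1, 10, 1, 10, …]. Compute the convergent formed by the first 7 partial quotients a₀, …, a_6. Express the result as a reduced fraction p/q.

9235/1561

Start with 10.
1 + 1/(10/1) = 1 + 1/10 = 11/10
10 + 1/(11/10) = 10 + 10/11 = 120/11
1 + 1/(120/11) = 1 + 11/120 = 131/120
10 + 1/(131/120) = 10 + 120/131 = 1430/131
1 + 1/(1430/131) = 1 + 131/1430 = 1561/1430
5 + 1/(1561/1430) = 5 + 1430/1561 = 9235/1561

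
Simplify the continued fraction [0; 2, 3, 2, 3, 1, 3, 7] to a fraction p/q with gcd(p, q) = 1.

850/1947

a_0 = 0: 0/1
a_1 = 2: 1/2
a_2 = 3: 3/7
a_3 = 2: 7/16
a_4 = 3: 24/55
a_5 = 1: 31/71
a_6 = 3: 117/268
a_7 = 7: 850/1947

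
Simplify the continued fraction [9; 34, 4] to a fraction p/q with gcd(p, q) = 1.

1237/137

Starting at the tail and folding back:
Start with 4.
34 + 1/(4/1) = 34 + 1/4 = 137/4
9 + 1/(137/4) = 9 + 4/137 = 1237/137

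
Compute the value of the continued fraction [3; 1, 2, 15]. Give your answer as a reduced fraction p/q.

169/46

Build up convergents one term at a time:
a_0 = 3: 3/1
a_1 = 1: 4/1
a_2 = 2: 11/3
a_3 = 15: 169/46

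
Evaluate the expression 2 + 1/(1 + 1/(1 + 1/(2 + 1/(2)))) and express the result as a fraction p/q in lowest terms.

31/12

Collapse the nested fraction from the inside out:
Start with 2.
2 + 1/(2/1) = 2 + 1/2 = 5/2
1 + 1/(5/2) = 1 + 2/5 = 7/5
1 + 1/(7/5) = 1 + 5/7 = 12/7
2 + 1/(12/7) = 2 + 7/12 = 31/12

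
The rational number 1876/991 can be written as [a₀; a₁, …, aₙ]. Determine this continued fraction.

[1; 1, 8, 2, 1, 6, 2, 2]

Repeatedly divide and take the remainder:
⌊1876/991⌋ = 1, remainder 885
⌊991/885⌋ = 1, remainder 106
⌊885/106⌋ = 8, remainder 37
⌊106/37⌋ = 2, remainder 32
⌊37/32⌋ = 1, remainder 5
⌊32/5⌋ = 6, remainder 2
⌊5/2⌋ = 2, remainder 1
⌊2/1⌋ = 2, remainder 0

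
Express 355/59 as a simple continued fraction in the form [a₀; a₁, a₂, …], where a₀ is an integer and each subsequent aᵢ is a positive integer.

Repeatedly divide and take the remainder:
355 ÷ 59 → quotient 6, remainder 1
59 ÷ 1 → quotient 59, remainder 0

[6; 59]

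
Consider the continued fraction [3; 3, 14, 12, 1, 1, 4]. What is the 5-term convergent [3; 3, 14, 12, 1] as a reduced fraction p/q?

Compute successive convergents:
a_0 = 3: 3/1
a_1 = 3: 10/3
a_2 = 14: 143/43
a_3 = 12: 1726/519
a_4 = 1: 1869/562

1869/562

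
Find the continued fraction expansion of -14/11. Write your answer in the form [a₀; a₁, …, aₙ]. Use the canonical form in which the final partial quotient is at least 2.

Apply division with remainder until the remainder is 0:
-14 ÷ 11 → quotient -2, remainder 8
11 ÷ 8 → quotient 1, remainder 3
8 ÷ 3 → quotient 2, remainder 2
3 ÷ 2 → quotient 1, remainder 1
2 ÷ 1 → quotient 2, remainder 0

[-2; 1, 2, 1, 2]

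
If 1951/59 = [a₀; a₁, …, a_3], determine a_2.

1

Apply division with remainder until the remainder is 0:
⌊1951/59⌋ = 33, remainder 4
⌊59/4⌋ = 14, remainder 3
⌊4/3⌋ = 1, remainder 1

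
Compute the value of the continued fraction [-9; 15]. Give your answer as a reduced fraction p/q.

Start with 15.
-9 + 1/(15/1) = -9 + 1/15 = -134/15

-134/15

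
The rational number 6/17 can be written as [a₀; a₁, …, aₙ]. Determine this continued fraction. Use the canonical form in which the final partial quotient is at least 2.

6 ÷ 17 → quotient 0, remainder 6
17 ÷ 6 → quotient 2, remainder 5
6 ÷ 5 → quotient 1, remainder 1
5 ÷ 1 → quotient 5, remainder 0

[0; 2, 1, 5]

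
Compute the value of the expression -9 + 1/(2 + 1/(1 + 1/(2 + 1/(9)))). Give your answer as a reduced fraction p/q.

Use the convergent recurrence hₖ = aₖ·hₖ₋₁ + hₖ₋₂ (and likewise for the denominators kₖ):
a_0 = -9: -9/1
a_1 = 2: -17/2
a_2 = 1: -26/3
a_3 = 2: -69/8
a_4 = 9: -647/75

-647/75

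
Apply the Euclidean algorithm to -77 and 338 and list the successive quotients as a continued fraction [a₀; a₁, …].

[-1; 1, 3, 2, 1, 1, 3, 4]

Apply division with remainder until the remainder is 0:
⌊-77/338⌋ = -1, remainder 261
⌊338/261⌋ = 1, remainder 77
⌊261/77⌋ = 3, remainder 30
⌊77/30⌋ = 2, remainder 17
⌊30/17⌋ = 1, remainder 13
⌊17/13⌋ = 1, remainder 4
⌊13/4⌋ = 3, remainder 1
⌊4/1⌋ = 4, remainder 0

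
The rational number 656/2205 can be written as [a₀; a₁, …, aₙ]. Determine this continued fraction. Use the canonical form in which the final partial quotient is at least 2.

656 ÷ 2205 → quotient 0, remainder 656
2205 ÷ 656 → quotient 3, remainder 237
656 ÷ 237 → quotient 2, remainder 182
237 ÷ 182 → quotient 1, remainder 55
182 ÷ 55 → quotient 3, remainder 17
55 ÷ 17 → quotient 3, remainder 4
17 ÷ 4 → quotient 4, remainder 1
4 ÷ 1 → quotient 4, remainder 0

[0; 3, 2, 1, 3, 3, 4, 4]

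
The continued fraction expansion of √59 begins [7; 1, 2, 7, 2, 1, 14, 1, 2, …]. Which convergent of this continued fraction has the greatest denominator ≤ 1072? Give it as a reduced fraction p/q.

List convergents until the denominator exceeds the bound:
a_0 = 7: 7/1  (≤ bound)
a_1 = 1: 8/1  (≤ bound)
a_2 = 2: 23/3  (≤ bound)
a_3 = 7: 169/22  (≤ bound)
a_4 = 2: 361/47  (≤ bound)
a_5 = 1: 530/69  (≤ bound)
a_6 = 14: 7781/1013  (≤ bound)
a_7 = 1: 8311/1082  (> 1072, stop)

7781/1013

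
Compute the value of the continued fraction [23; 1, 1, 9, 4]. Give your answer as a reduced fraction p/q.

1835/78

Start with 4.
9 + 1/(4/1) = 9 + 1/4 = 37/4
1 + 1/(37/4) = 1 + 4/37 = 41/37
1 + 1/(41/37) = 1 + 37/41 = 78/41
23 + 1/(78/41) = 23 + 41/78 = 1835/78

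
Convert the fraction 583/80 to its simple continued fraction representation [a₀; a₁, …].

⌊583/80⌋ = 7, remainder 23
⌊80/23⌋ = 3, remainder 11
⌊23/11⌋ = 2, remainder 1
⌊11/1⌋ = 11, remainder 0

[7; 3, 2, 11]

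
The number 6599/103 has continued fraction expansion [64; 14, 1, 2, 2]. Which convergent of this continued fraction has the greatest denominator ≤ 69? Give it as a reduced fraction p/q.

a_0 = 64: 64/1  (≤ bound)
a_1 = 14: 897/14  (≤ bound)
a_2 = 1: 961/15  (≤ bound)
a_3 = 2: 2819/44  (≤ bound)
a_4 = 2: 6599/103  (> 69, stop)

2819/44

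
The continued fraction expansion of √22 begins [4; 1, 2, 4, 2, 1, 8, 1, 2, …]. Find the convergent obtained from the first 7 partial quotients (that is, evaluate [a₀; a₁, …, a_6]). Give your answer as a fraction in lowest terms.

Collapse the nested fraction from the inside out:
Start with 8.
1 + 1/(8/1) = 1 + 1/8 = 9/8
2 + 1/(9/8) = 2 + 8/9 = 26/9
4 + 1/(26/9) = 4 + 9/26 = 113/26
2 + 1/(113/26) = 2 + 26/113 = 252/113
1 + 1/(252/113) = 1 + 113/252 = 365/252
4 + 1/(365/252) = 4 + 252/365 = 1712/365

1712/365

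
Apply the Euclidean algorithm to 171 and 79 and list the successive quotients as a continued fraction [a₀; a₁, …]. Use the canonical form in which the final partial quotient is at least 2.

[2; 6, 13]

171 = 2·79 + 13, so a_0 = 2
79 = 6·13 + 1, so a_1 = 6
13 = 13·1 + 0, so a_2 = 13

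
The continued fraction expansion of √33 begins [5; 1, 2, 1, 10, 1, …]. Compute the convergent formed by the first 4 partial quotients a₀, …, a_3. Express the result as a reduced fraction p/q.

23/4

a_0 = 5: 5/1
a_1 = 1: 6/1
a_2 = 2: 17/3
a_3 = 1: 23/4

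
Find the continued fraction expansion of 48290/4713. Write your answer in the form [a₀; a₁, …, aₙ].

[10; 4, 15, 1, 8, 8]

Apply division with remainder until the remainder is 0:
⌊48290/4713⌋ = 10, remainder 1160
⌊4713/1160⌋ = 4, remainder 73
⌊1160/73⌋ = 15, remainder 65
⌊73/65⌋ = 1, remainder 8
⌊65/8⌋ = 8, remainder 1
⌊8/1⌋ = 8, remainder 0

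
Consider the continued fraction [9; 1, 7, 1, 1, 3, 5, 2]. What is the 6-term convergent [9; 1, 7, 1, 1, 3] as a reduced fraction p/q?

593/60

Start with 3.
1 + 1/(3/1) = 1 + 1/3 = 4/3
1 + 1/(4/3) = 1 + 3/4 = 7/4
7 + 1/(7/4) = 7 + 4/7 = 53/7
1 + 1/(53/7) = 1 + 7/53 = 60/53
9 + 1/(60/53) = 9 + 53/60 = 593/60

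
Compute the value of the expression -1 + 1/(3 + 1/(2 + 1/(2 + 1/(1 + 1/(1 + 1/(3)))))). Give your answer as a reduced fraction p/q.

Start with 3.
1 + 1/(3/1) = 1 + 1/3 = 4/3
1 + 1/(4/3) = 1 + 3/4 = 7/4
2 + 1/(7/4) = 2 + 4/7 = 18/7
2 + 1/(18/7) = 2 + 7/18 = 43/18
3 + 1/(43/18) = 3 + 18/43 = 147/43
-1 + 1/(147/43) = -1 + 43/147 = -104/147

-104/147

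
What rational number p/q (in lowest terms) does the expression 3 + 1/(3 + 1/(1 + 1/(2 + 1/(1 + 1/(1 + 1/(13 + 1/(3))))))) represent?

3547/1085

a_0 = 3: 3/1
a_1 = 3: 10/3
a_2 = 1: 13/4
a_3 = 2: 36/11
a_4 = 1: 49/15
a_5 = 1: 85/26
a_6 = 13: 1154/353
a_7 = 3: 3547/1085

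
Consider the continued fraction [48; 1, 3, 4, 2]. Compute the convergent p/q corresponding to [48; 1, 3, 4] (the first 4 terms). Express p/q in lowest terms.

Compute successive convergents:
a_0 = 48: 48/1
a_1 = 1: 49/1
a_2 = 3: 195/4
a_3 = 4: 829/17

829/17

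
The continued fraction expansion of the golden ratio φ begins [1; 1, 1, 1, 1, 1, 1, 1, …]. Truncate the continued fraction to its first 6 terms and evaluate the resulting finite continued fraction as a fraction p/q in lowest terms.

Start with 1.
1 + 1/(1/1) = 1 + 1/1 = 2/1
1 + 1/(2/1) = 1 + 1/2 = 3/2
1 + 1/(3/2) = 1 + 2/3 = 5/3
1 + 1/(5/3) = 1 + 3/5 = 8/5
1 + 1/(8/5) = 1 + 5/8 = 13/8

13/8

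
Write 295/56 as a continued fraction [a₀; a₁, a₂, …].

[5; 3, 1, 2, 1, 3]

295 = 5·56 + 15, so a_0 = 5
56 = 3·15 + 11, so a_1 = 3
15 = 1·11 + 4, so a_2 = 1
11 = 2·4 + 3, so a_3 = 2
4 = 1·3 + 1, so a_4 = 1
3 = 3·1 + 0, so a_5 = 3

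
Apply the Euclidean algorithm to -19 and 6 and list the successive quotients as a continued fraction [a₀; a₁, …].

Run the Euclidean algorithm, recording each quotient:
-19 ÷ 6 → quotient -4, remainder 5
6 ÷ 5 → quotient 1, remainder 1
5 ÷ 1 → quotient 5, remainder 0

[-4; 1, 5]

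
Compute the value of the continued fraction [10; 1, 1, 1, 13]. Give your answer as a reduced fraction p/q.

a_0 = 10: 10/1
a_1 = 1: 11/1
a_2 = 1: 21/2
a_3 = 1: 32/3
a_4 = 13: 437/41

437/41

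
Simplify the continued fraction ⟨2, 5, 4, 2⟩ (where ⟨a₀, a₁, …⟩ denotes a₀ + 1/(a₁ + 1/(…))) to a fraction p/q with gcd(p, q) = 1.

a_0 = 2: 2/1
a_1 = 5: 11/5
a_2 = 4: 46/21
a_3 = 2: 103/47

103/47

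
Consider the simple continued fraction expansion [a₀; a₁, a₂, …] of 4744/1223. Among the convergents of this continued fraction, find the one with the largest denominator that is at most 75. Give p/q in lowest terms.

128/33

List convergents until the denominator exceeds the bound:
a_0 = 3: 3/1  (≤ bound)
a_1 = 1: 4/1  (≤ bound)
a_2 = 7: 31/8  (≤ bound)
a_3 = 3: 97/25  (≤ bound)
a_4 = 1: 128/33  (≤ bound)
a_5 = 3: 481/124  (> 75, stop)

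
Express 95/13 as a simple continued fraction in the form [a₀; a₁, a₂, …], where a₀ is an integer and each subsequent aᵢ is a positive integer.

[7; 3, 4]

95 ÷ 13 → quotient 7, remainder 4
13 ÷ 4 → quotient 3, remainder 1
4 ÷ 1 → quotient 4, remainder 0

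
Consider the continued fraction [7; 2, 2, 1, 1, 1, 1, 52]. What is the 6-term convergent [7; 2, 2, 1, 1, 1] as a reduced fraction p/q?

141/19

Start with 1.
1 + 1/(1/1) = 1 + 1/1 = 2/1
1 + 1/(2/1) = 1 + 1/2 = 3/2
2 + 1/(3/2) = 2 + 2/3 = 8/3
2 + 1/(8/3) = 2 + 3/8 = 19/8
7 + 1/(19/8) = 7 + 8/19 = 141/19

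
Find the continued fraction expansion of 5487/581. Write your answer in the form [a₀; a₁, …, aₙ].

[9; 2, 3, 1, 31, 2]

Repeatedly divide and take the remainder:
5487 = 9·581 + 258, so a_0 = 9
581 = 2·258 + 65, so a_1 = 2
258 = 3·65 + 63, so a_2 = 3
65 = 1·63 + 2, so a_3 = 1
63 = 31·2 + 1, so a_4 = 31
2 = 2·1 + 0, so a_5 = 2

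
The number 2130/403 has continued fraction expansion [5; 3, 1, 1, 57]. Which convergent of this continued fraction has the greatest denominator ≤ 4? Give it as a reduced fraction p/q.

21/4

a_0 = 5: 5/1  (≤ bound)
a_1 = 3: 16/3  (≤ bound)
a_2 = 1: 21/4  (≤ bound)
a_3 = 1: 37/7  (> 4, stop)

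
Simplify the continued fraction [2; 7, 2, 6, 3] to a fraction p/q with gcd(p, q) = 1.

Use the convergent recurrence hₖ = aₖ·hₖ₋₁ + hₖ₋₂ (and likewise for the denominators kₖ):
a_0 = 2: 2/1
a_1 = 7: 15/7
a_2 = 2: 32/15
a_3 = 6: 207/97
a_4 = 3: 653/306

653/306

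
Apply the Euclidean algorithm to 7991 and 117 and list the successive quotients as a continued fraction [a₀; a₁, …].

Repeatedly divide and take the remainder:
⌊7991/117⌋ = 68, remainder 35
⌊117/35⌋ = 3, remainder 12
⌊35/12⌋ = 2, remainder 11
⌊12/11⌋ = 1, remainder 1
⌊11/1⌋ = 11, remainder 0

[68; 3, 2, 1, 11]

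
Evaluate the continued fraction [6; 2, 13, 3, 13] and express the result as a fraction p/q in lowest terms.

a_0 = 6: 6/1
a_1 = 2: 13/2
a_2 = 13: 175/27
a_3 = 3: 538/83
a_4 = 13: 7169/1106

7169/1106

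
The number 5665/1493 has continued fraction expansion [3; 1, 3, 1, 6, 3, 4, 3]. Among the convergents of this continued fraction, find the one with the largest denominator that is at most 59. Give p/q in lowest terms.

129/34

a_0 = 3: 3/1  (≤ bound)
a_1 = 1: 4/1  (≤ bound)
a_2 = 3: 15/4  (≤ bound)
a_3 = 1: 19/5  (≤ bound)
a_4 = 6: 129/34  (≤ bound)
a_5 = 3: 406/107  (> 59, stop)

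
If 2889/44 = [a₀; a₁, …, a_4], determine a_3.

1

2889 = 65·44 + 29, so a_0 = 65
44 = 1·29 + 15, so a_1 = 1
29 = 1·15 + 14, so a_2 = 1
15 = 1·14 + 1, so a_3 = 1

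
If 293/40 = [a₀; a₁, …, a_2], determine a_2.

13

Repeatedly divide and take the remainder:
293 ÷ 40 → quotient 7, remainder 13
40 ÷ 13 → quotient 3, remainder 1
13 ÷ 1 → quotient 13, remainder 0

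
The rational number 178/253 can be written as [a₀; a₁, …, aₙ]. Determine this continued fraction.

[0; 1, 2, 2, 1, 2, 9]

Apply division with remainder until the remainder is 0:
178 ÷ 253 → quotient 0, remainder 178
253 ÷ 178 → quotient 1, remainder 75
178 ÷ 75 → quotient 2, remainder 28
75 ÷ 28 → quotient 2, remainder 19
28 ÷ 19 → quotient 1, remainder 9
19 ÷ 9 → quotient 2, remainder 1
9 ÷ 1 → quotient 9, remainder 0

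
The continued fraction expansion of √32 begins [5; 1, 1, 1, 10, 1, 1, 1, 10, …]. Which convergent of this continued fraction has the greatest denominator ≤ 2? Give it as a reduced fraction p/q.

List convergents until the denominator exceeds the bound:
a_0 = 5: 5/1  (≤ bound)
a_1 = 1: 6/1  (≤ bound)
a_2 = 1: 11/2  (≤ bound)
a_3 = 1: 17/3  (> 2, stop)

11/2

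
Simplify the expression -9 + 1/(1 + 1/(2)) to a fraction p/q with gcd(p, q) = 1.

-25/3

Start with 2.
1 + 1/(2/1) = 1 + 1/2 = 3/2
-9 + 1/(3/2) = -9 + 2/3 = -25/3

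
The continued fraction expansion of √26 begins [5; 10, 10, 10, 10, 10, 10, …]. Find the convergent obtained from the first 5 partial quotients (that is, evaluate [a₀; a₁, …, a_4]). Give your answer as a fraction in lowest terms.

Start with 10.
10 + 1/(10/1) = 10 + 1/10 = 101/10
10 + 1/(101/10) = 10 + 10/101 = 1020/101
10 + 1/(1020/101) = 10 + 101/1020 = 10301/1020
5 + 1/(10301/1020) = 5 + 1020/10301 = 52525/10301

52525/10301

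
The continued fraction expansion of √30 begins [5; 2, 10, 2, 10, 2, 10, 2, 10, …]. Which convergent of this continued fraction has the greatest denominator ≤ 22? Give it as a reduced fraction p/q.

115/21

a_0 = 5: 5/1  (≤ bound)
a_1 = 2: 11/2  (≤ bound)
a_2 = 10: 115/21  (≤ bound)
a_3 = 2: 241/44  (> 22, stop)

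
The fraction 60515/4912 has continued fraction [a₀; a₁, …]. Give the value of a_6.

⌊60515/4912⌋ = 12, remainder 1571
⌊4912/1571⌋ = 3, remainder 199
⌊1571/199⌋ = 7, remainder 178
⌊199/178⌋ = 1, remainder 21
⌊178/21⌋ = 8, remainder 10
⌊21/10⌋ = 2, remainder 1
⌊10/1⌋ = 10, remainder 0

10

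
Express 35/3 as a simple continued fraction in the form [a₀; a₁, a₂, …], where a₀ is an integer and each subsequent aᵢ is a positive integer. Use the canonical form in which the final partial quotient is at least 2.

Run the Euclidean algorithm, recording each quotient:
35 ÷ 3 → quotient 11, remainder 2
3 ÷ 2 → quotient 1, remainder 1
2 ÷ 1 → quotient 2, remainder 0

[11; 1, 2]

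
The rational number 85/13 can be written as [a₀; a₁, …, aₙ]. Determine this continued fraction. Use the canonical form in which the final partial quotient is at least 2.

[6; 1, 1, 6]

⌊85/13⌋ = 6, remainder 7
⌊13/7⌋ = 1, remainder 6
⌊7/6⌋ = 1, remainder 1
⌊6/1⌋ = 6, remainder 0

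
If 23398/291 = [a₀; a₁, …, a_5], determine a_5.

7

23398 = 80·291 + 118, so a_0 = 80
291 = 2·118 + 55, so a_1 = 2
118 = 2·55 + 8, so a_2 = 2
55 = 6·8 + 7, so a_3 = 6
8 = 1·7 + 1, so a_4 = 1
7 = 7·1 + 0, so a_5 = 7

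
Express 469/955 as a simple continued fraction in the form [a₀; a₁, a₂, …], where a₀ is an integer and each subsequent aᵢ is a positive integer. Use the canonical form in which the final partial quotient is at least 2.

[0; 2, 27, 1, 1, 2, 3]

Apply division with remainder until the remainder is 0:
⌊469/955⌋ = 0, remainder 469
⌊955/469⌋ = 2, remainder 17
⌊469/17⌋ = 27, remainder 10
⌊17/10⌋ = 1, remainder 7
⌊10/7⌋ = 1, remainder 3
⌊7/3⌋ = 2, remainder 1
⌊3/1⌋ = 3, remainder 0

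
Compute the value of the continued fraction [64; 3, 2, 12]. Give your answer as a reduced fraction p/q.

a_0 = 64: 64/1
a_1 = 3: 193/3
a_2 = 2: 450/7
a_3 = 12: 5593/87

5593/87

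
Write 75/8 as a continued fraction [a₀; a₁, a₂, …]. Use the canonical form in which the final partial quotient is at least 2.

[9; 2, 1, 2]

Run the Euclidean algorithm, recording each quotient:
75 ÷ 8 → quotient 9, remainder 3
8 ÷ 3 → quotient 2, remainder 2
3 ÷ 2 → quotient 1, remainder 1
2 ÷ 1 → quotient 2, remainder 0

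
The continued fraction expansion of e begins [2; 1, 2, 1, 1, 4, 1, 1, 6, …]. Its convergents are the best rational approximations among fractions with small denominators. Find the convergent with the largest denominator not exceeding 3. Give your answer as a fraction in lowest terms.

a_0 = 2: 2/1  (≤ bound)
a_1 = 1: 3/1  (≤ bound)
a_2 = 2: 8/3  (≤ bound)
a_3 = 1: 11/4  (> 3, stop)

8/3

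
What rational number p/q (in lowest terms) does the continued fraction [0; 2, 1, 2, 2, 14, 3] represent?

a_0 = 0: 0/1
a_1 = 2: 1/2
a_2 = 1: 1/3
a_3 = 2: 3/8
a_4 = 2: 7/19
a_5 = 14: 101/274
a_6 = 3: 310/841

310/841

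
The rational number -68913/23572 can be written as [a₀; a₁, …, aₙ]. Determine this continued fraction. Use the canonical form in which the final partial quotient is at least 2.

[-3; 13, 13, 1, 1, 3, 1, 14]

Apply division with remainder until the remainder is 0:
-68913 ÷ 23572 → quotient -3, remainder 1803
23572 ÷ 1803 → quotient 13, remainder 133
1803 ÷ 133 → quotient 13, remainder 74
133 ÷ 74 → quotient 1, remainder 59
74 ÷ 59 → quotient 1, remainder 15
59 ÷ 15 → quotient 3, remainder 14
15 ÷ 14 → quotient 1, remainder 1
14 ÷ 1 → quotient 14, remainder 0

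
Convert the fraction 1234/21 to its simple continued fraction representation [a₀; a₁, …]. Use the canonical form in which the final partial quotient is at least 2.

Apply division with remainder until the remainder is 0:
⌊1234/21⌋ = 58, remainder 16
⌊21/16⌋ = 1, remainder 5
⌊16/5⌋ = 3, remainder 1
⌊5/1⌋ = 5, remainder 0

[58; 1, 3, 5]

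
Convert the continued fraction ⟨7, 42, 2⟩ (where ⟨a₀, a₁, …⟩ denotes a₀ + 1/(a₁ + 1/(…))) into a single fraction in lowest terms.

597/85

Start with 2.
42 + 1/(2/1) = 42 + 1/2 = 85/2
7 + 1/(85/2) = 7 + 2/85 = 597/85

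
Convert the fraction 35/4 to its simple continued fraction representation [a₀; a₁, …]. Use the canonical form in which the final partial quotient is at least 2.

Apply division with remainder until the remainder is 0:
⌊35/4⌋ = 8, remainder 3
⌊4/3⌋ = 1, remainder 1
⌊3/1⌋ = 3, remainder 0

[8; 1, 3]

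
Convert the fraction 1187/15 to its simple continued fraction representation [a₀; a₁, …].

⌊1187/15⌋ = 79, remainder 2
⌊15/2⌋ = 7, remainder 1
⌊2/1⌋ = 2, remainder 0

[79; 7, 2]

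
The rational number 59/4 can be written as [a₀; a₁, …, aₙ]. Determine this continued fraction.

Repeatedly divide and take the remainder:
⌊59/4⌋ = 14, remainder 3
⌊4/3⌋ = 1, remainder 1
⌊3/1⌋ = 3, remainder 0

[14; 1, 3]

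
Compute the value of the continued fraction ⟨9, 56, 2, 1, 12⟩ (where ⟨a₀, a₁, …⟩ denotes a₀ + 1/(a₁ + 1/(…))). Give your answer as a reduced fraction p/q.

19307/2141

Work from the innermost term outward:
Start with 12.
1 + 1/(12/1) = 1 + 1/12 = 13/12
2 + 1/(13/12) = 2 + 12/13 = 38/13
56 + 1/(38/13) = 56 + 13/38 = 2141/38
9 + 1/(2141/38) = 9 + 38/2141 = 19307/2141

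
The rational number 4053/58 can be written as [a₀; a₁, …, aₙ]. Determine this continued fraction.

[69; 1, 7, 3, 2]

Run the Euclidean algorithm, recording each quotient:
⌊4053/58⌋ = 69, remainder 51
⌊58/51⌋ = 1, remainder 7
⌊51/7⌋ = 7, remainder 2
⌊7/2⌋ = 3, remainder 1
⌊2/1⌋ = 2, remainder 0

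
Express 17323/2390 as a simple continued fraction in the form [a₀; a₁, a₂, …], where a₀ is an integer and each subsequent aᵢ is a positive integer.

Apply division with remainder until the remainder is 0:
⌊17323/2390⌋ = 7, remainder 593
⌊2390/593⌋ = 4, remainder 18
⌊593/18⌋ = 32, remainder 17
⌊18/17⌋ = 1, remainder 1
⌊17/1⌋ = 17, remainder 0

[7; 4, 32, 1, 17]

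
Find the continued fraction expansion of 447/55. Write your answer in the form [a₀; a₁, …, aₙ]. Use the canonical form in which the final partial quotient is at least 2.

Run the Euclidean algorithm, recording each quotient:
447 = 8·55 + 7, so a_0 = 8
55 = 7·7 + 6, so a_1 = 7
7 = 1·6 + 1, so a_2 = 1
6 = 6·1 + 0, so a_3 = 6

[8; 7, 1, 6]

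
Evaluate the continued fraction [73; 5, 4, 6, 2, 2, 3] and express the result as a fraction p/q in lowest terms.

173755/2374

a_0 = 73: 73/1
a_1 = 5: 366/5
a_2 = 4: 1537/21
a_3 = 6: 9588/131
a_4 = 2: 20713/283
a_5 = 2: 51014/697
a_6 = 3: 173755/2374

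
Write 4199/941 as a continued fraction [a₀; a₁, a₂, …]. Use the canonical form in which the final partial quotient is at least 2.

[4; 2, 6, 7, 1, 8]

⌊4199/941⌋ = 4, remainder 435
⌊941/435⌋ = 2, remainder 71
⌊435/71⌋ = 6, remainder 9
⌊71/9⌋ = 7, remainder 8
⌊9/8⌋ = 1, remainder 1
⌊8/1⌋ = 8, remainder 0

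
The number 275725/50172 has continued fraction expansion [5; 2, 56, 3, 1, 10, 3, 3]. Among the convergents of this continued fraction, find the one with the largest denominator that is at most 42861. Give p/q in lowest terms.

82967/15097

a_0 = 5: 5/1  (≤ bound)
a_1 = 2: 11/2  (≤ bound)
a_2 = 56: 621/113  (≤ bound)
a_3 = 3: 1874/341  (≤ bound)
a_4 = 1: 2495/454  (≤ bound)
a_5 = 10: 26824/4881  (≤ bound)
a_6 = 3: 82967/15097  (≤ bound)
a_7 = 3: 275725/50172  (> 42861, stop)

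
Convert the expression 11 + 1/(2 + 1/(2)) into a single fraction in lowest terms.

a_0 = 11: 11/1
a_1 = 2: 23/2
a_2 = 2: 57/5

57/5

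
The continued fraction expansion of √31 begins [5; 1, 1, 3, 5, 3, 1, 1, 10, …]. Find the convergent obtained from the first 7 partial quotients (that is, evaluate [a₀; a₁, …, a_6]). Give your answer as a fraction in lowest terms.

Start with 1.
3 + 1/(1/1) = 3 + 1/1 = 4/1
5 + 1/(4/1) = 5 + 1/4 = 21/4
3 + 1/(21/4) = 3 + 4/21 = 67/21
1 + 1/(67/21) = 1 + 21/67 = 88/67
1 + 1/(88/67) = 1 + 67/88 = 155/88
5 + 1/(155/88) = 5 + 88/155 = 863/155

863/155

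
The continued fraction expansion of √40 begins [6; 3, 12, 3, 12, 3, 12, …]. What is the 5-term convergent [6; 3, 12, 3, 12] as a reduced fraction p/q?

a_0 = 6: 6/1
a_1 = 3: 19/3
a_2 = 12: 234/37
a_3 = 3: 721/114
a_4 = 12: 8886/1405

8886/1405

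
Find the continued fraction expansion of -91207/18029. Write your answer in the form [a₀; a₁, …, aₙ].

-91207 ÷ 18029 → quotient -6, remainder 16967
18029 ÷ 16967 → quotient 1, remainder 1062
16967 ÷ 1062 → quotient 15, remainder 1037
1062 ÷ 1037 → quotient 1, remainder 25
1037 ÷ 25 → quotient 41, remainder 12
25 ÷ 12 → quotient 2, remainder 1
12 ÷ 1 → quotient 12, remainder 0

[-6; 1, 15, 1, 41, 2, 12]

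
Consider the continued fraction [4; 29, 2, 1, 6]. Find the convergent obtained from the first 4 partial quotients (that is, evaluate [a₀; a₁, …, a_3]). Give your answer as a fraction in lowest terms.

355/88

Starting at the tail and folding back:
Start with 1.
2 + 1/(1/1) = 2 + 1/1 = 3/1
29 + 1/(3/1) = 29 + 1/3 = 88/3
4 + 1/(88/3) = 4 + 3/88 = 355/88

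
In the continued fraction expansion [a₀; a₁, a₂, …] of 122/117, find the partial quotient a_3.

2

⌊122/117⌋ = 1, remainder 5
⌊117/5⌋ = 23, remainder 2
⌊5/2⌋ = 2, remainder 1
⌊2/1⌋ = 2, remainder 0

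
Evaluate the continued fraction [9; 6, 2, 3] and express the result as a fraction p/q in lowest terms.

412/45

Compute successive convergents:
a_0 = 9: 9/1
a_1 = 6: 55/6
a_2 = 2: 119/13
a_3 = 3: 412/45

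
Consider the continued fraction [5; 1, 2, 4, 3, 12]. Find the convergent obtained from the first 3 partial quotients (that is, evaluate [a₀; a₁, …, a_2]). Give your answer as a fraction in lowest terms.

Start with 2.
1 + 1/(2/1) = 1 + 1/2 = 3/2
5 + 1/(3/2) = 5 + 2/3 = 17/3

17/3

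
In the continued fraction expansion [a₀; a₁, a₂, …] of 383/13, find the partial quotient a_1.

2

383 = 29·13 + 6, so a_0 = 29
13 = 2·6 + 1, so a_1 = 2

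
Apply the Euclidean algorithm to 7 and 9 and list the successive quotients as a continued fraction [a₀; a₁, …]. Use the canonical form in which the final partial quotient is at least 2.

7 = 0·9 + 7, so a_0 = 0
9 = 1·7 + 2, so a_1 = 1
7 = 3·2 + 1, so a_2 = 3
2 = 2·1 + 0, so a_3 = 2

[0; 1, 3, 2]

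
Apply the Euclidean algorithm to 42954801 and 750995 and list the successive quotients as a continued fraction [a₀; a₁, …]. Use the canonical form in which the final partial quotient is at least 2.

42954801 ÷ 750995 → quotient 57, remainder 148086
750995 ÷ 148086 → quotient 5, remainder 10565
148086 ÷ 10565 → quotient 14, remainder 176
10565 ÷ 176 → quotient 60, remainder 5
176 ÷ 5 → quotient 35, remainder 1
5 ÷ 1 → quotient 5, remainder 0

[57; 5, 14, 60, 35, 5]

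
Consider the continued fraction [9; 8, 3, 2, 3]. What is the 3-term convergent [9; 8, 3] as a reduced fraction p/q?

228/25

Start with 3.
8 + 1/(3/1) = 8 + 1/3 = 25/3
9 + 1/(25/3) = 9 + 3/25 = 228/25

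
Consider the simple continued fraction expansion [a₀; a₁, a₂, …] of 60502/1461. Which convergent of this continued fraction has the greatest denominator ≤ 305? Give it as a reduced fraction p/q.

5839/141

a_0 = 41: 41/1  (≤ bound)
a_1 = 2: 83/2  (≤ bound)
a_2 = 2: 207/5  (≤ bound)
a_3 = 3: 704/17  (≤ bound)
a_4 = 8: 5839/141  (≤ bound)
a_5 = 3: 18221/440  (> 305, stop)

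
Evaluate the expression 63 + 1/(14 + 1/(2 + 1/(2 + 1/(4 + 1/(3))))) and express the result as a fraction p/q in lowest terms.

64520/1023

Build up convergents one term at a time:
a_0 = 63: 63/1
a_1 = 14: 883/14
a_2 = 2: 1829/29
a_3 = 2: 4541/72
a_4 = 4: 19993/317
a_5 = 3: 64520/1023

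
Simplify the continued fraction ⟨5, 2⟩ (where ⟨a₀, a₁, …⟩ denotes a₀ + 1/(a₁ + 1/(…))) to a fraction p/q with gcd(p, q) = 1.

11/2

Start with 2.
5 + 1/(2/1) = 5 + 1/2 = 11/2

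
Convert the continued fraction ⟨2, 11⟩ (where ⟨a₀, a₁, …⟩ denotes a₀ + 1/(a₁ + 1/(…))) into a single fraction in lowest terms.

a_0 = 2: 2/1
a_1 = 11: 23/11

23/11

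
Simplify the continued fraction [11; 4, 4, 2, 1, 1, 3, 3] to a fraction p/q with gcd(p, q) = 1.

Start with 3.
3 + 1/(3/1) = 3 + 1/3 = 10/3
1 + 1/(10/3) = 1 + 3/10 = 13/10
1 + 1/(13/10) = 1 + 10/13 = 23/13
2 + 1/(23/13) = 2 + 13/23 = 59/23
4 + 1/(59/23) = 4 + 23/59 = 259/59
4 + 1/(259/59) = 4 + 59/259 = 1095/259
11 + 1/(1095/259) = 11 + 259/1095 = 12304/1095

12304/1095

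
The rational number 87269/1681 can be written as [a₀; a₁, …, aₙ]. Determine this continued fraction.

87269 ÷ 1681 → quotient 51, remainder 1538
1681 ÷ 1538 → quotient 1, remainder 143
1538 ÷ 143 → quotient 10, remainder 108
143 ÷ 108 → quotient 1, remainder 35
108 ÷ 35 → quotient 3, remainder 3
35 ÷ 3 → quotient 11, remainder 2
3 ÷ 2 → quotient 1, remainder 1
2 ÷ 1 → quotient 2, remainder 0

[51; 1, 10, 1, 3, 11, 1, 2]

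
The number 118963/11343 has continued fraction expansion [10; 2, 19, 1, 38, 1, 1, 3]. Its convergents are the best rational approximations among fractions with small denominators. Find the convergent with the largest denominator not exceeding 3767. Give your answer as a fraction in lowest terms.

33928/3235

a_0 = 10: 10/1  (≤ bound)
a_1 = 2: 21/2  (≤ bound)
a_2 = 19: 409/39  (≤ bound)
a_3 = 1: 430/41  (≤ bound)
a_4 = 38: 16749/1597  (≤ bound)
a_5 = 1: 17179/1638  (≤ bound)
a_6 = 1: 33928/3235  (≤ bound)
a_7 = 3: 118963/11343  (> 3767, stop)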